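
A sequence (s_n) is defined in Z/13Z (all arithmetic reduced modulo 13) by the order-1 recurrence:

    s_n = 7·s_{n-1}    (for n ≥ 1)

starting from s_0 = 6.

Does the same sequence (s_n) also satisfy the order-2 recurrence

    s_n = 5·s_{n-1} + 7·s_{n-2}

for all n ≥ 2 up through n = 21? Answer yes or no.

Terms s_0..s_21: 6, 3, 8, 4, 2, 1, 7, 10, 5, 9, 11, 12, 6, 3, 8, 4, 2, 1, 7, 10, 5, 9
n=2: candidate gives 5, actual s_2 = 8 ✗

no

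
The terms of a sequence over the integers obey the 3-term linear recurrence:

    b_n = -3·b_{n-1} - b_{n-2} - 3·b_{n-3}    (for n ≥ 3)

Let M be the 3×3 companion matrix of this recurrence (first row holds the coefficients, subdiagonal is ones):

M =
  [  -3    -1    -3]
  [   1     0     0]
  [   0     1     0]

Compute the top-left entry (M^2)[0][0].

(M^2)[0][0] is the top entry after applying M 2 times to the unit state (1, 0, 0). Equivalently it is h_{4} for the auxiliary sequence (h_n) obeying the same recurrence with h_2 = 1 and h_i = 0 for 0 ≤ i < 2:
h_3 = -3·1 + -1·0 + -3·0 = -3
h_4 = -3·-3 + -1·1 + -3·0 = 8

8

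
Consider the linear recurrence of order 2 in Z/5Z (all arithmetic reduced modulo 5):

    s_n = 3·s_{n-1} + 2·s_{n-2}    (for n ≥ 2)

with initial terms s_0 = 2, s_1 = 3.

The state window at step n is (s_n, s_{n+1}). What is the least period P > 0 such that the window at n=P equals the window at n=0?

24

n=0: window = (2, 3)
n=1: window = (3, 3)
n=2: window = (3, 0)
n=3: window = (0, 1)
n=4: window = (1, 3)
n=5: window = (3, 1)
n=6: window = (1, 4)
n=7: window = (4, 4)
n=8: window = (4, 0)
n=9: window = (0, 3)
n=10: window = (3, 4)
n=11: window = (4, 3)
n=12: window = (3, 2)
n=13: window = (2, 2)
n=14: window = (2, 0)
n=15: window = (0, 4)
n=16: window = (4, 2)
n=17: window = (2, 4)
n=18: window = (4, 1)
n=19: window = (1, 1)
n=20: window = (1, 0)
n=21: window = (0, 2)
n=22: window = (2, 1)
n=23: window = (1, 2)
n=24: window = (2, 3)
window at n=24 equals window at n=0 → period = 24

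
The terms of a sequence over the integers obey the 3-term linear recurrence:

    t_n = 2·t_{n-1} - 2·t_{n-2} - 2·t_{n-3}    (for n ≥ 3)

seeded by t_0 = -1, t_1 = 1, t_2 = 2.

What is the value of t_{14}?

t_3 = 2·2 + -2·1 + -2·-1 = 4
t_4 = 2·4 + -2·2 + -2·1 = 2
t_5 = 2·2 + -2·4 + -2·2 = -8
t_6 = 2·-8 + -2·2 + -2·4 = -28
t_7 = 2·-28 + -2·-8 + -2·2 = -44
t_8 = 2·-44 + -2·-28 + -2·-8 = -16
t_9 = 2·-16 + -2·-44 + -2·-28 = 112
t_10 = 2·112 + -2·-16 + -2·-44 = 344
t_11 = 2·344 + -2·112 + -2·-16 = 496
t_12 = 2·496 + -2·344 + -2·112 = 80
t_13 = 2·80 + -2·496 + -2·344 = -1520
t_14 = 2·-1520 + -2·80 + -2·496 = -4192

-4192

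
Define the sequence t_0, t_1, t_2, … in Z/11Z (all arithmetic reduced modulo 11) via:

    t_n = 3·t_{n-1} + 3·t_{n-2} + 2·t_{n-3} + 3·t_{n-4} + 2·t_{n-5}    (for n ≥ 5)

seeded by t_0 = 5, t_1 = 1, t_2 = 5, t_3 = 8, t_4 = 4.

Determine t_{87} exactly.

t_5 = 3·4 + 3·8 + 2·5 + 3·1 + 2·5 = 4
t_6 = 3·4 + 3·4 + 2·8 + 3·5 + 2·1 = 2
t_7 = 3·2 + 3·4 + 2·4 + 3·8 + 2·5 = 5
t_8 = 3·5 + 3·2 + 2·4 + 3·4 + 2·8 = 2
t_9 = 3·2 + 3·5 + 2·2 + 3·4 + 2·4 = 1
t_10 = 3·1 + 3·2 + 2·5 + 3·2 + 2·4 = 0
t_11 = 3·0 + 3·1 + 2·2 + 3·5 + 2·2 = 4
t_12 = 3·4 + 3·0 + 2·1 + 3·2 + 2·5 = 8
t_13 = 3·8 + 3·4 + 2·0 + 3·1 + 2·2 = 10
t_14 = 3·10 + 3·8 + 2·4 + 3·0 + 2·1 = 9
t_15 = 3·9 + 3·10 + 2·8 + 3·4 + 2·0 = 8
t_16 = 3·8 + 3·9 + 2·10 + 3·8 + 2·4 = 4
t_17 = 3·4 + 3·8 + 2·9 + 3·10 + 2·8 = 1
t_18 = 3·1 + 3·4 + 2·8 + 3·9 + 2·10 = 1
t_19 = 3·1 + 3·1 + 2·4 + 3·8 + 2·9 = 1
t_20 = 3·1 + 3·1 + 2·1 + 3·4 + 2·8 = 3
t_21 = 3·3 + 3·1 + 2·1 + 3·1 + 2·4 = 3
t_22 = 3·3 + 3·3 + 2·1 + 3·1 + 2·1 = 3
t_23 = 3·3 + 3·3 + 2·3 + 3·1 + 2·1 = 7
t_24 = 3·7 + 3·3 + 2·3 + 3·3 + 2·1 = 3
t_25 = 3·3 + 3·7 + 2·3 + 3·3 + 2·3 = 7
t_26 = 3·7 + 3·3 + 2·7 + 3·3 + 2·3 = 4
t_27 = 3·4 + 3·7 + 2·3 + 3·7 + 2·3 = 0
t_28 = 3·0 + 3·4 + 2·7 + 3·3 + 2·7 = 5
t_29 = 3·5 + 3·0 + 2·4 + 3·7 + 2·3 = 6
t_30 = 3·6 + 3·5 + 2·0 + 3·4 + 2·7 = 4
t_31 = 3·4 + 3·6 + 2·5 + 3·0 + 2·4 = 4
t_32 = 3·4 + 3·4 + 2·6 + 3·5 + 2·0 = 7
t_33 = 3·7 + 3·4 + 2·4 + 3·6 + 2·5 = 3
t_34 = 3·3 + 3·7 + 2·4 + 3·4 + 2·6 = 7
t_35 = 3·7 + 3·3 + 2·7 + 3·4 + 2·4 = 9
t_36 = 3·9 + 3·7 + 2·3 + 3·7 + 2·4 = 6
t_37 = 3·6 + 3·9 + 2·7 + 3·3 + 2·7 = 5
t_38 = 3·5 + 3·6 + 2·9 + 3·7 + 2·3 = 1
t_39 = 3·1 + 3·5 + 2·6 + 3·9 + 2·7 = 5
t_40 = 3·5 + 3·1 + 2·5 + 3·6 + 2·9 = 9
t_41 = 3·9 + 3·5 + 2·1 + 3·5 + 2·6 = 5
t_42 = 3·5 + 3·9 + 2·5 + 3·1 + 2·5 = 10
t_43 = 3·10 + 3·5 + 2·9 + 3·5 + 2·1 = 3
t_44 = 3·3 + 3·10 + 2·5 + 3·9 + 2·5 = 9
t_45 = 3·9 + 3·3 + 2·10 + 3·5 + 2·9 = 1
t_46 = 3·1 + 3·9 + 2·3 + 3·10 + 2·5 = 10
t_47 = 3·10 + 3·1 + 2·9 + 3·3 + 2·10 = 3
t_48 = 3·3 + 3·10 + 2·1 + 3·9 + 2·3 = 8
t_49 = 3·8 + 3·3 + 2·10 + 3·1 + 2·9 = 8
t_50 = 3·8 + 3·8 + 2·3 + 3·10 + 2·1 = 9
t_51 = 3·9 + 3·8 + 2·8 + 3·3 + 2·10 = 8
t_52 = 3·8 + 3·9 + 2·8 + 3·8 + 2·3 = 9
t_53 = 3·9 + 3·8 + 2·9 + 3·8 + 2·8 = 10
t_54 = 3·10 + 3·9 + 2·8 + 3·9 + 2·8 = 6
t_55 = 3·6 + 3·10 + 2·9 + 3·8 + 2·9 = 9
t_56 = 3·9 + 3·6 + 2·10 + 3·9 + 2·8 = 9
t_57 = 3·9 + 3·9 + 2·6 + 3·10 + 2·9 = 4
t_58 = 3·4 + 3·9 + 2·9 + 3·6 + 2·10 = 7
t_59 = 3·7 + 3·4 + 2·9 + 3·9 + 2·6 = 2
t_60 = 3·2 + 3·7 + 2·4 + 3·9 + 2·9 = 3
t_61 = 3·3 + 3·2 + 2·7 + 3·4 + 2·9 = 4
t_62 = 3·4 + 3·3 + 2·2 + 3·7 + 2·4 = 10
t_63 = 3·10 + 3·4 + 2·3 + 3·2 + 2·7 = 2
t_64 = 3·2 + 3·10 + 2·4 + 3·3 + 2·2 = 2
t_65 = 3·2 + 3·2 + 2·10 + 3·4 + 2·3 = 6
t_66 = 3·6 + 3·2 + 2·2 + 3·10 + 2·4 = 0
t_67 = 3·0 + 3·6 + 2·2 + 3·2 + 2·10 = 4
t_68 = 3·4 + 3·0 + 2·6 + 3·2 + 2·2 = 1
t_69 = 3·1 + 3·4 + 2·0 + 3·6 + 2·2 = 4
t_70 = 3·4 + 3·1 + 2·4 + 3·0 + 2·6 = 2
t_71 = 3·2 + 3·4 + 2·1 + 3·4 + 2·0 = 10
t_72 = 3·10 + 3·2 + 2·4 + 3·1 + 2·4 = 0
t_73 = 3·0 + 3·10 + 2·2 + 3·4 + 2·1 = 4
t_74 = 3·4 + 3·0 + 2·10 + 3·2 + 2·4 = 2
t_75 = 3·2 + 3·4 + 2·0 + 3·10 + 2·2 = 8
t_76 = 3·8 + 3·2 + 2·4 + 3·0 + 2·10 = 3
t_77 = 3·3 + 3·8 + 2·2 + 3·4 + 2·0 = 5
t_78 = 3·5 + 3·3 + 2·8 + 3·2 + 2·4 = 10
t_79 = 3·10 + 3·5 + 2·3 + 3·8 + 2·2 = 2
t_80 = 3·2 + 3·10 + 2·5 + 3·3 + 2·8 = 5
t_81 = 3·5 + 3·2 + 2·10 + 3·5 + 2·3 = 7
t_82 = 3·7 + 3·5 + 2·2 + 3·10 + 2·5 = 3
t_83 = 3·3 + 3·7 + 2·5 + 3·2 + 2·10 = 0
t_84 = 3·0 + 3·3 + 2·7 + 3·5 + 2·2 = 9
t_85 = 3·9 + 3·0 + 2·3 + 3·7 + 2·5 = 9
t_86 = 3·9 + 3·9 + 2·0 + 3·3 + 2·7 = 0
t_87 = 3·0 + 3·9 + 2·9 + 3·0 + 2·3 = 7

7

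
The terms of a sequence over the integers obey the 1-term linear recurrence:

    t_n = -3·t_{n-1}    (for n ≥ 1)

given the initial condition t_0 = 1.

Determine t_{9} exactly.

-19683

t_1 = -3·1 = -3
t_2 = -3·-3 = 9
t_3 = -3·9 = -27
t_4 = -3·-27 = 81
t_5 = -3·81 = -243
t_6 = -3·-243 = 729
t_7 = -3·729 = -2187
t_8 = -3·-2187 = 6561
t_9 = -3·6561 = -19683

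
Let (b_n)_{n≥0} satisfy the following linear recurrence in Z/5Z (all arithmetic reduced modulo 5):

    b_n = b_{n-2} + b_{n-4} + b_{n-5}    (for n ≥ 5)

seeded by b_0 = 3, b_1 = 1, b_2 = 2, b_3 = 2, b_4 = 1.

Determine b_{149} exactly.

4

b_5 = 0·1 + 1·2 + 0·2 + 1·1 + 1·3 = 1
b_6 = 0·1 + 1·1 + 0·2 + 1·2 + 1·1 = 4
b_7 = 0·4 + 1·1 + 0·1 + 1·2 + 1·2 = 0
b_8 = 0·0 + 1·4 + 0·1 + 1·1 + 1·2 = 2
b_9 = 0·2 + 1·0 + 0·4 + 1·1 + 1·1 = 2
b_10 = 0·2 + 1·2 + 0·0 + 1·4 + 1·1 = 2
Continuing the recurrence:
  b_11 = 1;  b_12 = 4;  b_13 = 0;  b_14 = 3;  b_15 = 3;  b_16 = 3
  b_17 = 2;  b_18 = 1;  b_19 = 3;  b_20 = 2;  b_21 = 3;  b_22 = 0
  b_23 = 2;  b_24 = 0;  b_25 = 2;  b_26 = 3;  b_27 = 4;  b_28 = 0
  b_29 = 1;  b_30 = 0;  b_31 = 3;  b_32 = 4;  b_33 = 4;  b_34 = 0
  b_35 = 2;  b_36 = 2;  b_37 = 0;  b_38 = 1;  b_39 = 2;  b_40 = 0
  b_41 = 4;  b_42 = 1;  b_43 = 2;  b_44 = 3;  b_45 = 1;  b_46 = 3
  b_47 = 4;  b_48 = 3;  b_49 = 3;  b_50 = 2;  b_51 = 0;  b_52 = 4
  b_53 = 1;  b_54 = 4;  b_55 = 3;  b_56 = 3;  b_57 = 3;  b_58 = 3
  b_59 = 0;  b_60 = 4;  b_61 = 1;  b_62 = 0;  b_63 = 4;  b_64 = 4
  b_65 = 4;  b_66 = 0;  b_67 = 3;  b_68 = 3;  b_69 = 1;  b_70 = 2
  b_71 = 4;  b_72 = 3;  b_73 = 3;  b_74 = 1;  b_75 = 4;  b_76 = 3
  b_77 = 0;  b_78 = 2;  b_79 = 0;  b_80 = 4;  b_81 = 3;  b_82 = 1
  b_83 = 0;  b_84 = 0;  b_85 = 2;  b_86 = 4;  b_87 = 3;  b_88 = 4
  b_89 = 0;  b_90 = 0;  b_91 = 2;  b_92 = 2;  b_93 = 1;  b_94 = 2
  b_95 = 3;  b_96 = 1;  b_97 = 1;  b_98 = 4;  b_99 = 1;  b_100 = 3
  b_101 = 3;  b_102 = 3;  b_103 = 3;  b_104 = 2;  b_105 = 4;  b_106 = 3
  b_107 = 0;  b_108 = 3;  b_109 = 1;  b_110 = 0;  b_111 = 4;  b_112 = 3
  b_113 = 3;  b_114 = 4;  b_115 = 2;  b_116 = 1;  b_117 = 3;  b_118 = 3
  b_119 = 4;  b_120 = 1;  b_121 = 3;  b_122 = 2;  b_123 = 0;  b_124 = 2
  b_125 = 4;  b_126 = 2;  b_127 = 1;  b_128 = 4;  b_129 = 2;  b_130 = 0
  b_131 = 0;  b_132 = 0;  b_133 = 1;  b_134 = 2;  b_135 = 1;  b_136 = 2
  b_137 = 2;  b_138 = 0;  b_139 = 0;  b_140 = 3;  b_141 = 4;  b_142 = 0
  b_143 = 4;  b_144 = 3;  b_145 = 1;  b_146 = 2;  b_147 = 0
b_148 = 0·0 + 1·2 + 0·1 + 1·3 + 1·4 = 4
b_149 = 0·4 + 1·0 + 0·2 + 1·1 + 1·3 = 4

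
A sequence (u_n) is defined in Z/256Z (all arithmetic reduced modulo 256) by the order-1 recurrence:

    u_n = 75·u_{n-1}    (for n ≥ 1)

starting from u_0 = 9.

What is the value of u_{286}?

17

u_1 = 75·9 = 163
u_2 = 75·163 = 193
u_3 = 75·193 = 139
u_4 = 75·139 = 185
u_5 = 75·185 = 51
u_6 = 75·51 = 241
u_7 = 75·241 = 155
u_8 = 75·155 = 105
u_9 = 75·105 = 195
u_10 = 75·195 = 33
u_11 = 75·33 = 171
u_12 = 75·171 = 25
u_13 = 75·25 = 83
u_14 = 75·83 = 81
u_15 = 75·81 = 187
u_16 = 75·187 = 201
u_17 = 75·201 = 227
u_18 = 75·227 = 129
u_19 = 75·129 = 203
u_20 = 75·203 = 121
u_21 = 75·121 = 115
u_22 = 75·115 = 177
u_23 = 75·177 = 219
u_24 = 75·219 = 41
u_25 = 75·41 = 3
u_26 = 75·3 = 225
u_27 = 75·225 = 235
u_28 = 75·235 = 217
u_29 = 75·217 = 147
u_30 = 75·147 = 17
u_31 = 75·17 = 251
u_32 = 75·251 = 137
u_33 = 75·137 = 35
u_34 = 75·35 = 65
u_35 = 75·65 = 11
u_36 = 75·11 = 57
u_37 = 75·57 = 179
u_38 = 75·179 = 113
u_39 = 75·113 = 27
u_40 = 75·27 = 233
u_41 = 75·233 = 67
u_42 = 75·67 = 161
u_43 = 75·161 = 43
u_44 = 75·43 = 153
u_45 = 75·153 = 211
u_46 = 75·211 = 209
u_47 = 75·209 = 59
u_48 = 75·59 = 73
u_49 = 75·73 = 99
u_50 = 75·99 = 1
u_51 = 75·1 = 75
u_52 = 75·75 = 249
u_53 = 75·249 = 243
u_54 = 75·243 = 49
u_55 = 75·49 = 91
u_56 = 75·91 = 169
u_57 = 75·169 = 131
u_58 = 75·131 = 97
u_59 = 75·97 = 107
u_60 = 75·107 = 89
u_61 = 75·89 = 19
u_62 = 75·19 = 145
u_63 = 75·145 = 123
u_64 = 75·123 = 9
(u_64) = (9) = (u_0), so the sequence has period 64.
286 ≡ 30 (mod 64), hence u_286 = u_30 = 17.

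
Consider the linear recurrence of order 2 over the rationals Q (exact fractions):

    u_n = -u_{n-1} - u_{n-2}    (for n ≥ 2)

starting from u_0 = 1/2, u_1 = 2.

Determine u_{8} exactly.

-5/2

u_2 = -1·2 + -1·1/2 = -5/2
u_3 = -1·-5/2 + -1·2 = 1/2
u_4 = -1·1/2 + -1·-5/2 = 2
(u_3, u_4) = (1/2, 2) = (u_0, u_1), so the sequence has period 3.
8 ≡ 2 (mod 3), hence u_8 = u_2 = -5/2.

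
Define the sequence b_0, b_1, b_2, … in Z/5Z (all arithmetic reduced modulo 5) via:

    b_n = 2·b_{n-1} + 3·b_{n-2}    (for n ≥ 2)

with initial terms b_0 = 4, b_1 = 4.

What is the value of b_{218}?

b_2 = 2·4 + 3·4 = 0
b_3 = 2·0 + 3·4 = 2
b_4 = 2·2 + 3·0 = 4
b_5 = 2·4 + 3·2 = 4
(b_4, b_5) = (4, 4) = (b_0, b_1), so the sequence has period 4.
218 ≡ 2 (mod 4), hence b_218 = b_2 = 0.

0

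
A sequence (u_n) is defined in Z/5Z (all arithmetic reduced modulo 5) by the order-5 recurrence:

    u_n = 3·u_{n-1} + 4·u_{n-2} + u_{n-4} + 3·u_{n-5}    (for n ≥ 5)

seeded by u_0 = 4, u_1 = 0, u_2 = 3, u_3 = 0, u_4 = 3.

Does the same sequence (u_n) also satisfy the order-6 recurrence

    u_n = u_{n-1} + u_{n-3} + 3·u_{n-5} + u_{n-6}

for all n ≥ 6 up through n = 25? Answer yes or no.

no

Terms u_0..u_25: 4, 0, 3, 0, 3, 1, 3, 2, 1, 1, 3, 4, 1, 3, 4, 2, 0, 4, 0, 0, 1, 2, 2, 4, 1, 4
n=6: candidate gives 0, actual u_6 = 3 ✗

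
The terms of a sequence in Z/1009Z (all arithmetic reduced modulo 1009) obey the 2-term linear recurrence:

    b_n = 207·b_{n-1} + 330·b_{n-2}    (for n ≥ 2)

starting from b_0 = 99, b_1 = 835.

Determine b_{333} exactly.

701

b_2 = 207·835 + 330·99 = 688
b_3 = 207·688 + 330·835 = 240
b_4 = 207·240 + 330·688 = 254
b_5 = 207·254 + 330·240 = 608
b_6 = 207·608 + 330·254 = 813
b_7 = 207·813 + 330·608 = 646
Continuing the recurrence:
  b_8 = 430;  b_9 = 499;  b_10 = 6;  b_11 = 436;  b_12 = 413;  b_13 = 328
  b_14 = 368;  b_15 = 778;  b_16 = 975;  b_17 = 479;  b_18 = 150;  b_19 = 437
  b_20 = 717;  b_21 = 19;  b_22 = 401;  b_23 = 485;  b_24 = 655;  b_25 = 1007
  b_26 = 819;  b_27 = 370;  b_28 = 773;  b_29 = 600;  b_30 = 915;  b_31 = 958
  b_32 = 801;  b_33 = 654;  b_34 = 144;  b_35 = 441;  b_36 = 574;  b_37 = 999
  b_38 = 685;  b_39 = 262;  b_40 = 791;  b_41 = 974;  b_42 = 526;  b_43 = 468
  b_44 = 44;  b_45 = 90;  b_46 = 862;  b_47 = 280;  b_48 = 369;  b_49 = 280
  b_50 = 128;  b_51 = 843;  b_52 = 815;  b_53 = 917;  b_54 = 683;  b_55 = 31
  b_56 = 746;  b_57 = 185;  b_58 = 946;  b_59 = 586;  b_60 = 621;  b_61 = 56
  b_62 = 596;  b_63 = 592;  b_64 = 380;  b_65 = 581;  b_66 = 480;  b_67 = 498
  b_68 = 155;  b_69 = 679;  b_70 = 1002;  b_71 = 641;  b_72 = 216;  b_73 = 965
  b_74 = 623;  b_75 = 424;  b_76 = 748;  b_77 = 128;  b_78 = 906;  b_79 = 739
  b_80 = 930;  b_81 = 492;  b_82 = 99;  b_83 = 224;  b_84 = 336;  b_85 = 194
  b_86 = 697;  b_87 = 445;  b_88 = 254;  b_89 = 655;  b_90 = 452;  b_91 = 960
  b_92 = 784;  b_93 = 822;  b_94 = 49;  b_95 = 901;  b_96 = 877;  b_97 = 603
  b_98 = 541;  b_99 = 205;  b_100 = 1003;  b_101 = 823;  b_102 = 887;  b_103 = 140
  b_104 = 828;  b_105 = 661;  b_106 = 413;  b_107 = 921;  b_108 = 21;  b_109 = 532
  b_110 = 10;  b_111 = 46;  b_112 = 714;  b_113 = 529;  b_114 = 45;  b_115 = 247
  b_116 = 394;  b_117 = 619;  b_118 = 858;  b_119 = 474;  b_120 = 865;  b_121 = 487
  b_122 = 821;  b_123 = 714;  b_124 = 1002;  b_125 = 83;  b_126 = 745;  b_127 = 994
  b_128 = 585;  b_129 = 110;  b_130 = 903;  b_131 = 232;  b_132 = 936;  b_133 = 909
  b_134 = 615;  b_135 = 468;  b_136 = 153;  b_137 = 455;  b_138 = 388;  b_139 = 414
  b_140 = 839;  b_141 = 530;  b_142 = 133;  b_143 = 631;  b_144 = 959;  b_145 = 116
  b_146 = 449;  b_147 = 53;  b_148 = 728;  b_149 = 692;  b_150 = 64;  b_151 = 457
  b_152 = 693;  b_153 = 642;  b_154 = 362;  b_155 = 238;  b_156 = 223;  b_157 = 594
  b_158 = 802;  b_159 = 812;  b_160 = 892;  b_161 = 572;  b_162 = 83;  b_163 = 105
  b_164 = 693;  b_165 = 517;  b_166 = 721;  b_167 = 4;  b_168 = 634;  b_169 = 379
  b_170 = 108;  b_171 = 112;  b_172 = 302;  b_173 = 592;  b_174 = 224;  b_175 = 577
  b_176 = 640;  b_177 = 10;  b_178 = 371;  b_179 = 386;  b_180 = 532;  b_181 = 389
  b_182 = 806;  b_183 = 584;  b_184 = 421;  b_185 = 374;  b_186 = 422;  b_187 = 902
  b_188 = 67;  b_189 = 757;  b_190 = 216;  b_191 = 903;  b_192 = 906;  b_193 = 203
  b_194 = 968;  b_195 = 990;  b_196 = 699;  b_197 = 190;  b_198 = 597;  b_199 = 623
  b_200 = 64;  b_201 = 894;  b_202 = 342;  b_203 = 556;  b_204 = 927;  b_205 = 21
  b_206 = 494;  b_207 = 216;  b_208 = 887;  b_209 = 621;  b_210 = 504;  b_211 = 504
  b_212 = 236;  b_213 = 255;  b_214 = 504;  b_215 = 804;  b_216 = 787;  b_217 = 413
  b_218 = 123;  b_219 = 311;  b_220 = 31;  b_221 = 75;  b_222 = 530;  b_223 = 263
  b_224 = 298;  b_225 = 153;  b_226 = 859;  b_227 = 269;  b_228 = 129;  b_229 = 447
  b_230 = 902;  b_231 = 245;  b_232 = 270;  b_233 = 525;  b_234 = 11;  b_235 = 970
  b_236 = 602;  b_237 = 754;  b_238 = 579;  b_239 = 388;  b_240 = 974;  b_241 = 724
  b_242 = 85;  b_243 = 229;  b_244 = 787;  b_245 = 355;  b_246 = 225;  b_247 = 267
  b_248 = 367;  b_249 = 621;  b_250 = 434;  b_251 = 140;  b_252 = 670;  b_253 = 243
  b_254 = 989;  b_255 = 375;  b_256 = 395;  b_257 = 688;  b_258 = 336;  b_259 = 955
  b_260 = 820;  b_261 = 570;  b_262 = 125;  b_263 = 67;  b_264 = 633;  b_265 = 782
  b_266 = 461;  b_267 = 337;  b_268 = 918;  b_269 = 554;  b_270 = 901;  b_271 = 33
  b_272 = 452;  b_273 = 527;  b_274 = 954;  b_275 = 76;  b_276 = 609;  b_277 = 802
  b_278 = 717;  b_279 = 398;  b_280 = 152;  b_281 = 355;  b_282 = 547;  b_283 = 327
  b_284 = 994;  b_285 = 878;  b_286 = 221;  b_287 = 499;  b_288 = 657;  b_289 = 996
  b_290 = 211;  b_291 = 36;  b_292 = 398;  b_293 = 429;  b_294 = 181;  b_295 = 444
  b_296 = 288;  b_297 = 300;  b_298 = 745;  b_299 = 965;  b_300 = 636;  b_301 = 88
  b_302 = 62;  b_303 = 505;  b_304 = 888;  b_305 = 343;  b_306 = 801;  b_307 = 513
  b_308 = 218;  b_309 = 508;  b_310 = 521;  b_311 = 30;  b_312 = 556;  b_313 = 885
  b_314 = 408;  b_315 = 149;  b_316 = 7;  b_317 = 169;  b_318 = 969;  b_319 = 67
  b_320 = 669;  b_321 = 162;  b_322 = 36;  b_323 = 372;  b_324 = 92;  b_325 = 544
  b_326 = 699;  b_327 = 324;  b_328 = 83;  b_329 = 1003;  b_330 = 923;  b_331 = 398
b_332 = 207·398 + 330·923 = 529
b_333 = 207·529 + 330·398 = 701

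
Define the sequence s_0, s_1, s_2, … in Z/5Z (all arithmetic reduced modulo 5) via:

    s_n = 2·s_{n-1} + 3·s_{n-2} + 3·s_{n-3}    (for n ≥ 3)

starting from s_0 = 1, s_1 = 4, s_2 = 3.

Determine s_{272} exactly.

s_3 = 2·3 + 3·4 + 3·1 = 1
s_4 = 2·1 + 3·3 + 3·4 = 3
s_5 = 2·3 + 3·1 + 3·3 = 3
s_6 = 2·3 + 3·3 + 3·1 = 3
s_7 = 2·3 + 3·3 + 3·3 = 4
s_8 = 2·4 + 3·3 + 3·3 = 1
s_9 = 2·1 + 3·4 + 3·3 = 3
s_10 = 2·3 + 3·1 + 3·4 = 1
s_11 = 2·1 + 3·3 + 3·1 = 4
s_12 = 2·4 + 3·1 + 3·3 = 0
s_13 = 2·0 + 3·4 + 3·1 = 0
s_14 = 2·0 + 3·0 + 3·4 = 2
s_15 = 2·2 + 3·0 + 3·0 = 4
s_16 = 2·4 + 3·2 + 3·0 = 4
s_17 = 2·4 + 3·4 + 3·2 = 1
s_18 = 2·1 + 3·4 + 3·4 = 1
s_19 = 2·1 + 3·1 + 3·4 = 2
s_20 = 2·2 + 3·1 + 3·1 = 0
s_21 = 2·0 + 3·2 + 3·1 = 4
s_22 = 2·4 + 3·0 + 3·2 = 4
s_23 = 2·4 + 3·4 + 3·0 = 0
s_24 = 2·0 + 3·4 + 3·4 = 4
s_25 = 2·4 + 3·0 + 3·4 = 0
s_26 = 2·0 + 3·4 + 3·0 = 2
s_27 = 2·2 + 3·0 + 3·4 = 1
s_28 = 2·1 + 3·2 + 3·0 = 3
s_29 = 2·3 + 3·1 + 3·2 = 0
s_30 = 2·0 + 3·3 + 3·1 = 2
s_31 = 2·2 + 3·0 + 3·3 = 3
s_32 = 2·3 + 3·2 + 3·0 = 2
s_33 = 2·2 + 3·3 + 3·2 = 4
s_34 = 2·4 + 3·2 + 3·3 = 3
s_35 = 2·3 + 3·4 + 3·2 = 4
s_36 = 2·4 + 3·3 + 3·4 = 4
s_37 = 2·4 + 3·4 + 3·3 = 4
s_38 = 2·4 + 3·4 + 3·4 = 2
s_39 = 2·2 + 3·4 + 3·4 = 3
s_40 = 2·3 + 3·2 + 3·4 = 4
s_41 = 2·4 + 3·3 + 3·2 = 3
s_42 = 2·3 + 3·4 + 3·3 = 2
s_43 = 2·2 + 3·3 + 3·4 = 0
s_44 = 2·0 + 3·2 + 3·3 = 0
s_45 = 2·0 + 3·0 + 3·2 = 1
s_46 = 2·1 + 3·0 + 3·0 = 2
s_47 = 2·2 + 3·1 + 3·0 = 2
s_48 = 2·2 + 3·2 + 3·1 = 3
s_49 = 2·3 + 3·2 + 3·2 = 3
s_50 = 2·3 + 3·3 + 3·2 = 1
s_51 = 2·1 + 3·3 + 3·3 = 0
s_52 = 2·0 + 3·1 + 3·3 = 2
s_53 = 2·2 + 3·0 + 3·1 = 2
s_54 = 2·2 + 3·2 + 3·0 = 0
s_55 = 2·0 + 3·2 + 3·2 = 2
s_56 = 2·2 + 3·0 + 3·2 = 0
s_57 = 2·0 + 3·2 + 3·0 = 1
s_58 = 2·1 + 3·0 + 3·2 = 3
s_59 = 2·3 + 3·1 + 3·0 = 4
s_60 = 2·4 + 3·3 + 3·1 = 0
s_61 = 2·0 + 3·4 + 3·3 = 1
s_62 = 2·1 + 3·0 + 3·4 = 4
s_63 = 2·4 + 3·1 + 3·0 = 1
s_64 = 2·1 + 3·4 + 3·1 = 2
s_65 = 2·2 + 3·1 + 3·4 = 4
s_66 = 2·4 + 3·2 + 3·1 = 2
s_67 = 2·2 + 3·4 + 3·2 = 2
s_68 = 2·2 + 3·2 + 3·4 = 2
s_69 = 2·2 + 3·2 + 3·2 = 1
s_70 = 2·1 + 3·2 + 3·2 = 4
s_71 = 2·4 + 3·1 + 3·2 = 2
s_72 = 2·2 + 3·4 + 3·1 = 4
s_73 = 2·4 + 3·2 + 3·4 = 1
s_74 = 2·1 + 3·4 + 3·2 = 0
s_75 = 2·0 + 3·1 + 3·4 = 0
s_76 = 2·0 + 3·0 + 3·1 = 3
s_77 = 2·3 + 3·0 + 3·0 = 1
s_78 = 2·1 + 3·3 + 3·0 = 1
s_79 = 2·1 + 3·1 + 3·3 = 4
s_80 = 2·4 + 3·1 + 3·1 = 4
s_81 = 2·4 + 3·4 + 3·1 = 3
s_82 = 2·3 + 3·4 + 3·4 = 0
s_83 = 2·0 + 3·3 + 3·4 = 1
s_84 = 2·1 + 3·0 + 3·3 = 1
s_85 = 2·1 + 3·1 + 3·0 = 0
s_86 = 2·0 + 3·1 + 3·1 = 1
s_87 = 2·1 + 3·0 + 3·1 = 0
s_88 = 2·0 + 3·1 + 3·0 = 3
s_89 = 2·3 + 3·0 + 3·1 = 4
s_90 = 2·4 + 3·3 + 3·0 = 2
s_91 = 2·2 + 3·4 + 3·3 = 0
s_92 = 2·0 + 3·2 + 3·4 = 3
s_93 = 2·3 + 3·0 + 3·2 = 2
s_94 = 2·2 + 3·3 + 3·0 = 3
s_95 = 2·3 + 3·2 + 3·3 = 1
s_96 = 2·1 + 3·3 + 3·2 = 2
s_97 = 2·2 + 3·1 + 3·3 = 1
s_98 = 2·1 + 3·2 + 3·1 = 1
s_99 = 2·1 + 3·1 + 3·2 = 1
s_100 = 2·1 + 3·1 + 3·1 = 3
s_101 = 2·3 + 3·1 + 3·1 = 2
s_102 = 2·2 + 3·3 + 3·1 = 1
s_103 = 2·1 + 3·2 + 3·3 = 2
s_104 = 2·2 + 3·1 + 3·2 = 3
s_105 = 2·3 + 3·2 + 3·1 = 0
s_106 = 2·0 + 3·3 + 3·2 = 0
s_107 = 2·0 + 3·0 + 3·3 = 4
s_108 = 2·4 + 3·0 + 3·0 = 3
s_109 = 2·3 + 3·4 + 3·0 = 3
s_110 = 2·3 + 3·3 + 3·4 = 2
s_111 = 2·2 + 3·3 + 3·3 = 2
s_112 = 2·2 + 3·2 + 3·3 = 4
s_113 = 2·4 + 3·2 + 3·2 = 0
s_114 = 2·0 + 3·4 + 3·2 = 3
s_115 = 2·3 + 3·0 + 3·4 = 3
s_116 = 2·3 + 3·3 + 3·0 = 0
s_117 = 2·0 + 3·3 + 3·3 = 3
s_118 = 2·3 + 3·0 + 3·3 = 0
s_119 = 2·0 + 3·3 + 3·0 = 4
s_120 = 2·4 + 3·0 + 3·3 = 2
s_121 = 2·2 + 3·4 + 3·0 = 1
s_122 = 2·1 + 3·2 + 3·4 = 0
s_123 = 2·0 + 3·1 + 3·2 = 4
s_124 = 2·4 + 3·0 + 3·1 = 1
s_125 = 2·1 + 3·4 + 3·0 = 4
s_126 = 2·4 + 3·1 + 3·4 = 3
(s_124, s_125, s_126) = (1, 4, 3) = (s_0, s_1, s_2), so the sequence has period 124.
272 ≡ 24 (mod 124), hence s_272 = s_24 = 4.

4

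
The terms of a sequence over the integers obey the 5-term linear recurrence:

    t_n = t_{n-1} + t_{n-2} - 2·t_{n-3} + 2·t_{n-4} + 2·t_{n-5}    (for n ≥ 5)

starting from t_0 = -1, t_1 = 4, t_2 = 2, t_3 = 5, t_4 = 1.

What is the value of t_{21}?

19145

t_5 = 1·1 + 1·5 + -2·2 + 2·4 + 2·-1 = 8
t_6 = 1·8 + 1·1 + -2·5 + 2·2 + 2·4 = 11
t_7 = 1·11 + 1·8 + -2·1 + 2·5 + 2·2 = 31
t_8 = 1·31 + 1·11 + -2·8 + 2·1 + 2·5 = 38
t_9 = 1·38 + 1·31 + -2·11 + 2·8 + 2·1 = 65
t_10 = 1·65 + 1·38 + -2·31 + 2·11 + 2·8 = 79
t_11 = 1·79 + 1·65 + -2·38 + 2·31 + 2·11 = 152
t_12 = 1·152 + 1·79 + -2·65 + 2·38 + 2·31 = 239
t_13 = 1·239 + 1·152 + -2·79 + 2·65 + 2·38 = 439
t_14 = 1·439 + 1·239 + -2·152 + 2·79 + 2·65 = 662
t_15 = 1·662 + 1·439 + -2·239 + 2·152 + 2·79 = 1085
t_16 = 1·1085 + 1·662 + -2·439 + 2·239 + 2·152 = 1651
t_17 = 1·1651 + 1·1085 + -2·662 + 2·439 + 2·239 = 2768
t_18 = 1·2768 + 1·1651 + -2·1085 + 2·662 + 2·439 = 4451
t_19 = 1·4451 + 1·2768 + -2·1651 + 2·1085 + 2·662 = 7411
t_20 = 1·7411 + 1·4451 + -2·2768 + 2·1651 + 2·1085 = 11798
t_21 = 1·11798 + 1·7411 + -2·4451 + 2·2768 + 2·1651 = 19145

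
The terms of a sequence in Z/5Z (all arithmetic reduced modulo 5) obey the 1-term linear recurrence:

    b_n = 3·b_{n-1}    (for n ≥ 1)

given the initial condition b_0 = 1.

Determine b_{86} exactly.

b_1 = 3·1 = 3
b_2 = 3·3 = 4
b_3 = 3·4 = 2
b_4 = 3·2 = 1
(b_4) = (1) = (b_0), so the sequence has period 4.
86 ≡ 2 (mod 4), hence b_86 = b_2 = 4.

4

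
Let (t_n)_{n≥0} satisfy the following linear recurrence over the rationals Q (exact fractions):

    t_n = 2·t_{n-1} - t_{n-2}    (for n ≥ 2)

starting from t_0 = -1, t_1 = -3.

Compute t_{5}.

-11

t_2 = 2·-3 + -1·-1 = -5
t_3 = 2·-5 + -1·-3 = -7
t_4 = 2·-7 + -1·-5 = -9
t_5 = 2·-9 + -1·-7 = -11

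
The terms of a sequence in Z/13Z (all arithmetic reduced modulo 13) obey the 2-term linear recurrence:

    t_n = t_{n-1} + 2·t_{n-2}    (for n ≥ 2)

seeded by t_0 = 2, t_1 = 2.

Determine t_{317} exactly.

3

t_2 = 1·2 + 2·2 = 6
t_3 = 1·6 + 2·2 = 10
t_4 = 1·10 + 2·6 = 9
t_5 = 1·9 + 2·10 = 3
t_6 = 1·3 + 2·9 = 8
t_7 = 1·8 + 2·3 = 1
t_8 = 1·1 + 2·8 = 4
t_9 = 1·4 + 2·1 = 6
t_10 = 1·6 + 2·4 = 1
t_11 = 1·1 + 2·6 = 0
t_12 = 1·0 + 2·1 = 2
t_13 = 1·2 + 2·0 = 2
(t_12, t_13) = (2, 2) = (t_0, t_1), so the sequence has period 12.
317 ≡ 5 (mod 12), hence t_317 = t_5 = 3.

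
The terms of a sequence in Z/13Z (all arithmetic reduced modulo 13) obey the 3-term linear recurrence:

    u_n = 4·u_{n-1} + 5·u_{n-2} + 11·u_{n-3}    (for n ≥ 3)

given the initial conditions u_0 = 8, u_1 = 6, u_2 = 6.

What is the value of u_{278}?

0

u_3 = 4·6 + 5·6 + 11·8 = 12
u_4 = 4·12 + 5·6 + 11·6 = 1
u_5 = 4·1 + 5·12 + 11·6 = 0
u_6 = 4·0 + 5·1 + 11·12 = 7
u_7 = 4·7 + 5·0 + 11·1 = 0
u_8 = 4·0 + 5·7 + 11·0 = 9
Continuing the recurrence:
  u_9 = 9;  u_10 = 3;  u_11 = 0;  u_12 = 10;  u_13 = 8;  u_14 = 4
  u_15 = 10;  u_16 = 5;  u_17 = 10;  u_18 = 6;  u_19 = 12;  u_20 = 6
  u_21 = 7;  u_22 = 8;  u_23 = 3;  u_24 = 12;  u_25 = 8;  u_26 = 8
  u_27 = 9;  u_28 = 8;  u_29 = 9;  u_30 = 6;  u_31 = 1;  u_32 = 3
  u_33 = 5;  u_34 = 7;  u_35 = 8;  u_36 = 5;  u_37 = 7;  u_38 = 11
  u_39 = 4;  u_40 = 5;  u_41 = 5;  u_42 = 11;  u_43 = 7;  u_44 = 8
  u_45 = 6;  u_46 = 11;  u_47 = 6;  u_48 = 2;  u_49 = 3;  u_50 = 10
  u_51 = 12;  u_52 = 1;  u_53 = 5;  u_54 = 1;  u_55 = 1;  u_56 = 12
  u_57 = 12;  u_58 = 2;  u_59 = 5;  u_60 = 6;  u_61 = 6;  u_62 = 5
  u_63 = 12;  u_64 = 9;  u_65 = 8;  u_66 = 1;  u_67 = 0;  u_68 = 2
  u_69 = 6;  u_70 = 8;  u_71 = 6;  u_72 = 0;  u_73 = 1;  u_74 = 5
  u_75 = 12;  u_76 = 6;  u_77 = 9;  u_78 = 3;  u_79 = 6;  u_80 = 8
  u_81 = 4;  u_82 = 5;  u_83 = 11;  u_84 = 9;  u_85 = 3;  u_86 = 9
  u_87 = 7;  u_88 = 2;  u_89 = 12;  u_90 = 5;  u_91 = 11;  u_92 = 6
  u_93 = 4;  u_94 = 11;  u_95 = 0;  u_96 = 8;  u_97 = 10;  u_98 = 2
  u_99 = 3;  u_100 = 2;  u_101 = 6;  u_102 = 2;  u_103 = 8;  u_104 = 4
  u_105 = 0;  u_106 = 4;  u_107 = 8;  u_108 = 0;  u_109 = 6;  u_110 = 8
  u_111 = 10;  u_112 = 3;  u_113 = 7;  u_114 = 10;  u_115 = 4;  u_116 = 0
  u_117 = 0;  u_118 = 5;  u_119 = 7;  u_120 = 1;  u_121 = 3;  u_122 = 3
  u_123 = 12;  u_124 = 5;  u_125 = 9;  u_126 = 11;  u_127 = 1;  u_128 = 2
  u_129 = 4;  u_130 = 11;  u_131 = 8;  u_132 = 1;  u_133 = 9;  u_134 = 12
  u_135 = 0;  u_136 = 3;  u_137 = 1;  u_138 = 6;  u_139 = 10;  u_140 = 3
  u_141 = 11;  u_142 = 0;  u_143 = 10;  u_144 = 5;  u_145 = 5;  u_146 = 12
  u_147 = 11;  u_148 = 3;  u_149 = 4;  u_150 = 9;  u_151 = 11;  u_152 = 3
  u_153 = 10;  u_154 = 7;  u_155 = 7;  u_156 = 4;  u_157 = 11;  u_158 = 11
  u_159 = 0;  u_160 = 7;  u_161 = 6;  u_162 = 7;  u_163 = 5;  u_164 = 4
  u_165 = 1;  u_166 = 1;  u_167 = 1;  u_168 = 7;  u_169 = 5;  u_170 = 1
  u_171 = 2;  u_172 = 3;  u_173 = 7;  u_174 = 0;  u_175 = 3;  u_176 = 11
  u_177 = 7;  u_178 = 12;  u_179 = 9;  u_180 = 4;  u_181 = 11;  u_182 = 7
  u_183 = 10;  u_184 = 1;  u_185 = 1;  u_186 = 2;  u_187 = 11;  u_188 = 0
  u_189 = 12;  u_190 = 0;  u_191 = 8;  u_192 = 8;  u_193 = 7;  u_194 = 0
  u_195 = 6;  u_196 = 10;  u_197 = 5;  u_198 = 6;  u_199 = 3;  u_200 = 6
  u_201 = 1;  u_202 = 2;  u_203 = 1;  u_204 = 12;  u_205 = 10;  u_206 = 7
  u_207 = 2;  u_208 = 10;  u_209 = 10;  u_210 = 8;  u_211 = 10;  u_212 = 8
  u_213 = 1;  u_214 = 11;  u_215 = 7;  u_216 = 3;  u_217 = 12;  u_218 = 10
  u_219 = 3;  u_220 = 12;  u_221 = 4;  u_222 = 5;  u_223 = 3;  u_224 = 3
  u_225 = 4;  u_226 = 12;  u_227 = 10;  u_228 = 1;  u_229 = 4;  u_230 = 1
  u_231 = 9;  u_232 = 7;  u_233 = 6;  u_234 = 2;  u_235 = 11;  u_236 = 3
  u_237 = 11;  u_238 = 11;  u_239 = 2;  u_240 = 2;  u_241 = 9;  u_242 = 3
  u_243 = 1;  u_244 = 1;  u_245 = 3;  u_246 = 2;  u_247 = 8;  u_248 = 10
  u_249 = 11;  u_250 = 0;  u_251 = 9;  u_252 = 1;  u_253 = 10;  u_254 = 1
  u_255 = 0;  u_256 = 11;  u_257 = 3;  u_258 = 2;  u_259 = 1;  u_260 = 8
  u_261 = 7;  u_262 = 1;  u_263 = 10;  u_264 = 5;  u_265 = 3;  u_266 = 4
  u_267 = 8;  u_268 = 7;  u_269 = 8;  u_270 = 12;  u_271 = 9;  u_272 = 2
  u_273 = 3;  u_274 = 4;  u_275 = 1;  u_276 = 5
u_277 = 4·5 + 5·1 + 11·4 = 4
u_278 = 4·4 + 5·5 + 11·1 = 0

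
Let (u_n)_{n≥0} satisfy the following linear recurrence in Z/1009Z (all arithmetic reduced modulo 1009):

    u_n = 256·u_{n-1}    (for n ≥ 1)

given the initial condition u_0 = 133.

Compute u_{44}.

386

u_1 = 256·133 = 751
u_2 = 256·751 = 546
u_3 = 256·546 = 534
u_4 = 256·534 = 489
u_5 = 256·489 = 68
u_6 = 256·68 = 255
u_7 = 256·255 = 704
u_8 = 256·704 = 622
u_9 = 256·622 = 819
u_10 = 256·819 = 801
u_11 = 256·801 = 229
u_12 = 256·229 = 102
u_13 = 256·102 = 887
u_14 = 256·887 = 47
u_15 = 256·47 = 933
u_16 = 256·933 = 724
u_17 = 256·724 = 697
u_18 = 256·697 = 848
u_19 = 256·848 = 153
u_20 = 256·153 = 826
u_21 = 256·826 = 575
u_22 = 256·575 = 895
u_23 = 256·895 = 77
u_24 = 256·77 = 541
u_25 = 256·541 = 263
u_26 = 256·263 = 734
u_27 = 256·734 = 230
u_28 = 256·230 = 358
u_29 = 256·358 = 838
u_30 = 256·838 = 620
u_31 = 256·620 = 307
u_32 = 256·307 = 899
u_33 = 256·899 = 92
u_34 = 256·92 = 345
u_35 = 256·345 = 537
u_36 = 256·537 = 248
u_37 = 256·248 = 930
u_38 = 256·930 = 965
u_39 = 256·965 = 844
u_40 = 256·844 = 138
u_41 = 256·138 = 13
u_42 = 256·13 = 301
u_43 = 256·301 = 372
u_44 = 256·372 = 386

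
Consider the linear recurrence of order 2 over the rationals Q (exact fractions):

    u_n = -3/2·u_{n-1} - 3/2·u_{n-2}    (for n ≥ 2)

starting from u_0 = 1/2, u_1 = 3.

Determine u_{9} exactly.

10935/512

u_2 = -3/2·3 + -3/2·1/2 = -21/4
u_3 = -3/2·-21/4 + -3/2·3 = 27/8
u_4 = -3/2·27/8 + -3/2·-21/4 = 45/16
u_5 = -3/2·45/16 + -3/2·27/8 = -297/32
u_6 = -3/2·-297/32 + -3/2·45/16 = 621/64
u_7 = -3/2·621/64 + -3/2·-297/32 = -81/128
u_8 = -3/2·-81/128 + -3/2·621/64 = -3483/256
u_9 = -3/2·-3483/256 + -3/2·-81/128 = 10935/512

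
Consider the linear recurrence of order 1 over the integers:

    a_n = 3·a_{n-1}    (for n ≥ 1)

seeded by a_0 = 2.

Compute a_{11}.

354294

a_1 = 3·2 = 6
a_2 = 3·6 = 18
a_3 = 3·18 = 54
a_4 = 3·54 = 162
a_5 = 3·162 = 486
a_6 = 3·486 = 1458
a_7 = 3·1458 = 4374
a_8 = 3·4374 = 13122
a_9 = 3·13122 = 39366
a_10 = 3·39366 = 118098
a_11 = 3·118098 = 354294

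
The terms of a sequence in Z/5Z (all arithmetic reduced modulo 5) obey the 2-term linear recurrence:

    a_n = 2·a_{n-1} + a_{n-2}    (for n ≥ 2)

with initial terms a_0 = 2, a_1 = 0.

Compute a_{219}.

a_2 = 2·0 + 1·2 = 2
a_3 = 2·2 + 1·0 = 4
a_4 = 2·4 + 1·2 = 0
a_5 = 2·0 + 1·4 = 4
a_6 = 2·4 + 1·0 = 3
a_7 = 2·3 + 1·4 = 0
a_8 = 2·0 + 1·3 = 3
a_9 = 2·3 + 1·0 = 1
a_10 = 2·1 + 1·3 = 0
a_11 = 2·0 + 1·1 = 1
a_12 = 2·1 + 1·0 = 2
a_13 = 2·2 + 1·1 = 0
(a_12, a_13) = (2, 0) = (a_0, a_1), so the sequence has period 12.
219 ≡ 3 (mod 12), hence a_219 = a_3 = 4.

4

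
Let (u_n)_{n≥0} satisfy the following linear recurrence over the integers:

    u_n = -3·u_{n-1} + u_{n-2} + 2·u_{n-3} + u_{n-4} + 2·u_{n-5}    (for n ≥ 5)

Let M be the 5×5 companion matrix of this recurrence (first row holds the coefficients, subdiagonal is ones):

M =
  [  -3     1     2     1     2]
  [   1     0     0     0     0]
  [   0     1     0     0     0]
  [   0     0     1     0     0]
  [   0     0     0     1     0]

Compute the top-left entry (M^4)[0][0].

98

(M^4)[0][0] is the top entry after applying M 4 times to the unit state (1, 0, 0, 0, 0). Equivalently it is h_{8} for the auxiliary sequence (h_n) obeying the same recurrence with h_4 = 1 and h_i = 0 for 0 ≤ i < 4:
h_5 = -3·1 + 1·0 + 2·0 + 1·0 + 2·0 = -3
h_6 = -3·-3 + 1·1 + 2·0 + 1·0 + 2·0 = 10
h_7 = -3·10 + 1·-3 + 2·1 + 1·0 + 2·0 = -31
h_8 = -3·-31 + 1·10 + 2·-3 + 1·1 + 2·0 = 98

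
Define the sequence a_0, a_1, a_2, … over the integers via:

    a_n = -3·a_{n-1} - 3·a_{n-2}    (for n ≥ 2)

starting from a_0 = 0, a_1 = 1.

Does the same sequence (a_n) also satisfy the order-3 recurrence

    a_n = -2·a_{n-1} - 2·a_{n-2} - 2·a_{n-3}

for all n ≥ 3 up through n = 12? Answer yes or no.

Terms a_0..a_12: 0, 1, -3, 6, -9, 9, 0, -27, 81, -162, 243, -243, 0
n=3: candidate gives 4, actual a_3 = 6 ✗

no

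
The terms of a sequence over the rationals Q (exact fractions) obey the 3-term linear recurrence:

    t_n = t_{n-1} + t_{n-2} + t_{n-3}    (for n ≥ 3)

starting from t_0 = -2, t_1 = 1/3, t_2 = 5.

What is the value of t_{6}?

t_3 = 1·5 + 1·1/3 + 1·-2 = 10/3
t_4 = 1·10/3 + 1·5 + 1·1/3 = 26/3
t_5 = 1·26/3 + 1·10/3 + 1·5 = 17
t_6 = 1·17 + 1·26/3 + 1·10/3 = 29

29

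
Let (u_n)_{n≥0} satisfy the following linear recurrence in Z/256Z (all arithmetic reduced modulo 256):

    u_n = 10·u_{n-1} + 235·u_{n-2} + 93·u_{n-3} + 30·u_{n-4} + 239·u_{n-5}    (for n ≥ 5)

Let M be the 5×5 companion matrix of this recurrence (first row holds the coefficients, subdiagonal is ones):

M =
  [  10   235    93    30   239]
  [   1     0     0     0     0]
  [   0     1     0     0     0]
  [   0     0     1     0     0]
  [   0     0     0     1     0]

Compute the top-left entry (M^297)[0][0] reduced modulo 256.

(M^297)[0][0] is the top entry after applying M 297 times to the unit state (1, 0, 0, 0, 0). Equivalently it is h_{301} for the auxiliary sequence (h_n) obeying the same recurrence with h_4 = 1 and h_i = 0 for 0 ≤ i < 4:
h_5 = 10·1 + 235·0 + 93·0 + 30·0 + 239·0 = 10
h_6 = 10·10 + 235·1 + 93·0 + 30·0 + 239·0 = 79
h_7 = 10·79 + 235·10 + 93·1 + 30·0 + 239·0 = 161
h_8 = 10·161 + 235·79 + 93·10 + 30·1 + 239·0 = 143
h_9 = 10·143 + 235·161 + 93·79 + 30·10 + 239·1 = 47
h_10 = 10·47 + 235·143 + 93·161 + 30·79 + 239·10 = 48
Continuing the recurrence:
  h_11 = 151;  h_12 = 26;  h_13 = 20;  h_14 = 2;  h_15 = 100;  h_16 = 7
  h_17 = 106;  h_18 = 205;  h_19 = 113;  h_20 = 73;  h_21 = 3;  h_22 = 42
  h_23 = 139;  h_24 = 32;  h_25 = 156;  h_26 = 176;  h_27 = 52;  h_28 = 201
  h_29 = 174;  h_30 = 119;  h_31 = 205;  h_32 = 143;  h_33 = 11;  h_34 = 144
  h_35 = 203;  h_36 = 66;  h_37 = 8;  h_38 = 202;  h_39 = 112;  h_40 = 247
  h_41 = 102;  h_42 = 141;  h_43 = 149;  h_44 = 209;  h_45 = 183;  h_46 = 226
  h_47 = 215;  h_48 = 240;  h_49 = 104;  h_50 = 208;  h_51 = 248;  h_52 = 65
  h_53 = 2;  h_54 = 79;  h_55 = 201;  h_56 = 63;  h_57 = 151;  h_58 = 224
  h_59 = 143;  h_60 = 26;  h_61 = 44;  h_62 = 194;  h_63 = 76;  h_64 = 151
  h_65 = 146;  h_66 = 189;  h_67 = 73;  h_68 = 9;  h_69 = 27;  h_70 = 74
  h_71 = 243;  h_72 = 112;  h_73 = 228;  h_74 = 224;  h_75 = 76;  h_76 = 105
  h_77 = 134;  h_78 = 87;  h_79 = 149;  h_80 = 159;  h_81 = 83;  h_82 = 160
  h_83 = 227;  h_84 = 162;  h_85 = 0;  h_86 = 106;  h_87 = 248;  h_88 = 231
  h_89 = 110;  h_90 = 221;  h_91 = 141;  h_92 = 241;  h_93 = 175;  h_94 = 226
  h_95 = 223;  h_96 = 160;  h_97 = 144;  h_98 = 96;  h_99 = 48;  h_100 = 65
  h_101 = 186;  h_102 = 15;  h_103 = 49;  h_104 = 175;  h_105 = 191;  h_106 = 80
  h_107 = 199;  h_108 = 218;  h_109 = 4;  h_110 = 66;  h_111 = 116;  h_112 = 231
  h_113 = 122;  h_114 = 109;  h_115 = 97;  h_116 = 137;  h_117 = 243;  h_118 = 42
  h_119 = 155;  h_120 = 128;  h_121 = 236;  h_122 = 208;  h_123 = 164;  h_124 = 201
  h_125 = 30;  h_126 = 247;  h_127 = 157;  h_128 = 111;  h_129 = 91;  h_130 = 112
  h_131 = 59;  h_132 = 194;  h_133 = 184;  h_134 = 202;  h_135 = 192;  h_136 = 151
  h_137 = 54;  h_138 = 237;  h_139 = 197;  h_140 = 209;  h_141 = 103;  h_142 = 162
  h_143 = 39;  h_144 = 16;  h_145 = 120;  h_146 = 176;  h_147 = 168;  h_148 = 1
  h_149 = 50;  h_150 = 143;  h_151 = 217;  h_152 = 223;  h_153 = 167;  h_154 = 128
  h_155 = 63;  h_156 = 90;  h_157 = 156;  h_158 = 130;  h_159 = 220;  h_160 = 247
  h_161 = 34;  h_162 = 221;  h_163 = 185;  h_164 = 201;  h_165 = 139;  h_166 = 202
  h_167 = 131;  h_168 = 80;  h_169 = 180;  h_170 = 128;  h_171 = 60;  h_172 = 233
  h_173 = 118;  h_174 = 87;  h_175 = 229;  h_176 = 255;  h_177 = 35;  h_178 = 0
  h_179 = 211;  h_180 = 162;  h_181 = 48;  h_182 = 234;  h_183 = 200;  h_184 = 7
  h_185 = 190;  h_186 = 189;  h_187 = 61;  h_188 = 113;  h_189 = 223;  h_190 = 34
  h_191 = 175;  h_192 = 64;  h_193 = 32;  h_194 = 192;  h_195 = 96;  h_196 = 129
  h_197 = 106;  h_198 = 207;  h_199 = 193;  h_200 = 207;  h_201 = 79;  h_202 = 112
  h_203 = 247;  h_204 = 154;  h_205 = 244;  h_206 = 130;  h_207 = 132;  h_208 = 199
  h_209 = 138;  h_210 = 13;  h_211 = 81;  h_212 = 201;  h_213 = 227;  h_214 = 42
  h_215 = 171;  h_216 = 224;  h_217 = 60;  h_218 = 240;  h_219 = 20;  h_220 = 201
  h_221 = 142;  h_222 = 119;  h_223 = 109;  h_224 = 79;  h_225 = 171;  h_226 = 80
  h_227 = 171;  h_228 = 66;  h_229 = 104;  h_230 = 202;  h_231 = 16;  h_232 = 55
  h_233 = 6;  h_234 = 77;  h_235 = 245;  h_236 = 209;  h_237 = 23;  h_238 = 98
  h_239 = 119;  h_240 = 48;  h_241 = 136;  h_242 = 144;  h_243 = 88;  h_244 = 193
  h_245 = 98;  h_246 = 207;  h_247 = 233;  h_248 = 127;  h_249 = 183;  h_250 = 32
  h_251 = 239;  h_252 = 154;  h_253 = 12;  h_254 = 66;  h_255 = 108;  h_256 = 87
  h_257 = 178;  h_258 = 253;  h_259 = 41;  h_260 = 137;  h_261 = 251;  h_262 = 74
  h_263 = 19;  h_264 = 48;  h_265 = 132;  h_266 = 32;  h_267 = 44;  h_268 = 105
  h_269 = 102;  h_270 = 87;  h_271 = 53;  h_272 = 95;  h_273 = 243;  h_274 = 96
  h_275 = 195;  h_276 = 162;  h_277 = 96;  h_278 = 106;  h_279 = 152;  h_280 = 39
  h_281 = 14;  h_282 = 157;  h_283 = 237;  h_284 = 241;  h_285 = 15;  h_286 = 98
  h_287 = 127;  h_288 = 224;  h_289 = 176;  h_290 = 32;  h_291 = 144;  h_292 = 193
  h_293 = 26;  h_294 = 143;  h_295 = 81;  h_296 = 239;  h_297 = 223;  h_298 = 144
  h_299 = 39
h_300 = 10·39 + 235·144 + 93·223 + 30·239 + 239·81 = 90
h_301 = 10·90 + 235·39 + 93·144 + 30·223 + 239·239 = 228

228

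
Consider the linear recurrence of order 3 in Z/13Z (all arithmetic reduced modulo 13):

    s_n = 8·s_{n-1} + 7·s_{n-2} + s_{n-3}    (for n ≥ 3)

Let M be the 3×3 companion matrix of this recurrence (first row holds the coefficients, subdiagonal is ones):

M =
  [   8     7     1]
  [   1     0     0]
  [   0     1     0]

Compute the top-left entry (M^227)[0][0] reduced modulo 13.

(M^227)[0][0] is the top entry after applying M 227 times to the unit state (1, 0, 0). Equivalently it is h_{229} for the auxiliary sequence (h_n) obeying the same recurrence with h_2 = 1 and h_i = 0 for 0 ≤ i < 2:
h_3 = 8·1 + 7·0 + 1·0 = 8
h_4 = 8·8 + 7·1 + 1·0 = 6
h_5 = 8·6 + 7·8 + 1·1 = 1
h_6 = 8·1 + 7·6 + 1·8 = 6
h_7 = 8·6 + 7·1 + 1·6 = 9
h_8 = 8·9 + 7·6 + 1·1 = 11
Continuing the recurrence:
  h_9 = 1;  h_10 = 3;  h_11 = 3;  h_12 = 7;  h_13 = 2;  h_14 = 3
  h_15 = 6;  h_16 = 6;  h_17 = 2;  h_18 = 12;  h_19 = 12;  h_20 = 0
  h_21 = 5;  h_22 = 0;  h_23 = 9;  h_24 = 12;  h_25 = 3;  h_26 = 0
  h_27 = 7;  h_28 = 7;  h_29 = 1;  h_30 = 12;  h_31 = 6;  h_32 = 3
  h_33 = 0;  h_34 = 1;  h_35 = 11;  h_36 = 4;  h_37 = 6;  h_38 = 9
  h_39 = 1;  h_40 = 12;  h_41 = 8;  h_42 = 6;  h_43 = 12;  h_44 = 3
  h_45 = 10;  h_46 = 9;  h_47 = 2;  h_48 = 11;  h_49 = 7;  h_50 = 5
  h_51 = 9;  h_52 = 10;  h_53 = 5;  h_54 = 2;  h_55 = 9;  h_56 = 0
  h_57 = 0;  h_58 = 9;  h_59 = 7;  h_60 = 2;  h_61 = 9;  h_62 = 2
  h_63 = 3;  h_64 = 8;  h_65 = 9;  h_66 = 1;  h_67 = 1;  h_68 = 11
  h_69 = 5;  h_70 = 1;  h_71 = 2;  h_72 = 2;  h_73 = 5;  h_74 = 4
  h_75 = 4;  h_76 = 0;  h_77 = 6;  h_78 = 0;  h_79 = 3;  h_80 = 4
  h_81 = 1;  h_82 = 0;  h_83 = 11;  h_84 = 11;  h_85 = 9;  h_86 = 4
  h_87 = 2;  h_88 = 1;  h_89 = 0;  h_90 = 9;  h_91 = 8;  h_92 = 10
  h_93 = 2;  h_94 = 3;  h_95 = 9;  h_96 = 4;  h_97 = 7;  h_98 = 2
  h_99 = 4;  h_100 = 1;  h_101 = 12;  h_102 = 3;  h_103 = 5;  h_104 = 8
  h_105 = 11;  h_106 = 6;  h_107 = 3;  h_108 = 12;  h_109 = 6;  h_110 = 5
  h_111 = 3;  h_112 = 0;  h_113 = 0;  h_114 = 3;  h_115 = 11;  h_116 = 5
  h_117 = 3;  h_118 = 5;  h_119 = 1;  h_120 = 7;  h_121 = 3;  h_122 = 9
  h_123 = 9;  h_124 = 8;  h_125 = 6;  h_126 = 9;  h_127 = 5;  h_128 = 5
  h_129 = 6;  h_130 = 10;  h_131 = 10;  h_132 = 0;  h_133 = 2;  h_134 = 0
  h_135 = 1;  h_136 = 10;  h_137 = 9;  h_138 = 0;  h_139 = 8;  h_140 = 8
  h_141 = 3;  h_142 = 10;  h_143 = 5;  h_144 = 9;  h_145 = 0;  h_146 = 3
  h_147 = 7;  h_148 = 12;  h_149 = 5;  h_150 = 1;  h_151 = 3;  h_152 = 10
  h_153 = 11;  h_154 = 5;  h_155 = 10;  h_156 = 9;  h_157 = 4;  h_158 = 1
  h_159 = 6;  h_160 = 7;  h_161 = 8;  h_162 = 2;  h_163 = 1;  h_164 = 4
  h_165 = 2;  h_166 = 6;  h_167 = 1;  h_168 = 0;  h_169 = 0;  h_170 = 1
  h_171 = 8;  h_172 = 6;  h_173 = 1;  h_174 = 6;  h_175 = 9;  h_176 = 11
  h_177 = 1;  h_178 = 3;  h_179 = 3;  h_180 = 7;  h_181 = 2;  h_182 = 3
  h_183 = 6;  h_184 = 6;  h_185 = 2;  h_186 = 12;  h_187 = 12;  h_188 = 0
  h_189 = 5;  h_190 = 0;  h_191 = 9;  h_192 = 12;  h_193 = 3;  h_194 = 0
  h_195 = 7;  h_196 = 7;  h_197 = 1;  h_198 = 12;  h_199 = 6;  h_200 = 3
  h_201 = 0;  h_202 = 1;  h_203 = 11;  h_204 = 4;  h_205 = 6;  h_206 = 9
  h_207 = 1;  h_208 = 12;  h_209 = 8;  h_210 = 6;  h_211 = 12;  h_212 = 3
  h_213 = 10;  h_214 = 9;  h_215 = 2;  h_216 = 11;  h_217 = 7;  h_218 = 5
  h_219 = 9;  h_220 = 10;  h_221 = 5;  h_222 = 2;  h_223 = 9;  h_224 = 0
  h_225 = 0;  h_226 = 9;  h_227 = 7
h_228 = 8·7 + 7·9 + 1·0 = 2
h_229 = 8·2 + 7·7 + 1·9 = 9

9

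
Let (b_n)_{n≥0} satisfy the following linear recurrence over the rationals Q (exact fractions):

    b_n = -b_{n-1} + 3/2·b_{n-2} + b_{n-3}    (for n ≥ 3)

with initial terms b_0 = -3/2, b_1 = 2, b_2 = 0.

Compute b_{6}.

b_3 = -1·0 + 3/2·2 + 1·-3/2 = 3/2
b_4 = -1·3/2 + 3/2·0 + 1·2 = 1/2
b_5 = -1·1/2 + 3/2·3/2 + 1·0 = 7/4
b_6 = -1·7/4 + 3/2·1/2 + 1·3/2 = 1/2

1/2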